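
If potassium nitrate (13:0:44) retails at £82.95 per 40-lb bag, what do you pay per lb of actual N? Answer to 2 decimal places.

£15.95 per lb N

N in bag = 40 × 13% = 5.2 lb.
Cost per lb N = £82.95 / 5.2 = £15.9519.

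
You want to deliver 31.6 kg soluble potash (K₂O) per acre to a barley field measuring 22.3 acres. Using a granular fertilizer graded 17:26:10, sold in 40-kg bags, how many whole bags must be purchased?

Product per acre = 31.6 / 10% = 316 kg.
Total product = 316 × 22.3 = 7046.8 kg.
Bags = ⌈7046.8 / 40⌉ = 177.

177 bags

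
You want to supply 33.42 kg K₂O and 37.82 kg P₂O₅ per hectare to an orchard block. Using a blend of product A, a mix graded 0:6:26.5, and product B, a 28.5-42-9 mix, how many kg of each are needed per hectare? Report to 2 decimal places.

100.40 kg product A, 75.70 kg product B

Let a = kg of product A, b = kg of product B (per hectare).
K₂O: 0.265·a + 0.09·b = 33.42
P₂O₅: 0.06·a + 0.42·b = 37.82
Solving simultaneously: a = 100.402, b = 75.7044.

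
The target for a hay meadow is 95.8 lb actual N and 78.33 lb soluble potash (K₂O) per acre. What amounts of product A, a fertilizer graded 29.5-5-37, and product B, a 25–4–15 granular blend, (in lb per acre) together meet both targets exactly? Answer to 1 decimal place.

108.0 lb product A, 255.7 lb product B

With a, b = lb per acre of product A and product B:
N: 0.295·a + 0.25·b = 95.8
K₂O: 0.37·a + 0.15·b = 78.33
From row1: a = (95.8 − 0.25·b) / 0.295.
Into row2: 0.37·(95.8 − 0.25·b)/0.295 + 0.15·b = 78.33 → b = 255.723, a = 108.031.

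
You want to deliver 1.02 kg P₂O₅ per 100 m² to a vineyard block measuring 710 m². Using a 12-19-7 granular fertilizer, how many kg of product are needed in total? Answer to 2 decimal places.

Product per 100 m² = 1.02 / 19% = 5.36842 kg.
Total product = 5.36842 × 710 / 100 = 38.1158 kg.

38.12 kg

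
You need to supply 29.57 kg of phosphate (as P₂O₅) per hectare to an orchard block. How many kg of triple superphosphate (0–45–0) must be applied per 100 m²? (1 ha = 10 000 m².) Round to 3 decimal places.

0.657 kg of product per hundred sq m

Product per hectare = 29.57 / 45% = 65.7111 kg.
Convert to per 100 m²: 65.7111 × 0.01 = 0.657111 kg.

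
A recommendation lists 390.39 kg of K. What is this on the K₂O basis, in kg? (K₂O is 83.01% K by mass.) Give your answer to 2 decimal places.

470.29 kg K₂O

K₂O = 390.39 / 0.8301 = 470.293 kg.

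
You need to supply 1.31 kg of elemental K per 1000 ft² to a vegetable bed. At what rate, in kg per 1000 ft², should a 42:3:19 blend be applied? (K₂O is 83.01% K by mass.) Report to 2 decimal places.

8.31 kg of product per thousand sq ft

As K₂O: 1.31 / 0.8301 = 1.57812 kg per 1000 ft².
Product per 1000 ft² = 1.57812 / 19% = 8.30591 kg.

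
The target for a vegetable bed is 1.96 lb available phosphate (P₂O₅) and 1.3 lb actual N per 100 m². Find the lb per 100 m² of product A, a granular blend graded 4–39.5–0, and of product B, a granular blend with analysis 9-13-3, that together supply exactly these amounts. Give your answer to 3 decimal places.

With a, b = lb per 100 m² of product A and product B:
P₂O₅: 0.395·a + 0.13·b = 1.96
N: 0.04·a + 0.09·b = 1.3
Eliminate a: (row1) − 0.395/0.04·(row2) → -0.75875·b = -10.8775, so b = 14.3361.
Back-substitute: a = (1.96 − 0.13·14.3361) / 0.395 = 0.243822.

0.244 lb product A, 14.336 lb product B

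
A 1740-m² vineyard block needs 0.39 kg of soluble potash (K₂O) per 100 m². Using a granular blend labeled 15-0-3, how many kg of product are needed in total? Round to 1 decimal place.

226.2 kg

Product per 100 m² = 0.39 / 3% = 13 kg.
Total product = 13 × 1740 / 100 = 226.2 kg.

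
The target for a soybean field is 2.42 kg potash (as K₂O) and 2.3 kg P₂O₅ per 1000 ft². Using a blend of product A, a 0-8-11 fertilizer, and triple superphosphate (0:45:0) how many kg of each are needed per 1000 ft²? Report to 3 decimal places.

Per-1000 ft² balance (a = product A, b = triple superphosphate):
K₂O: 0.11·a + 0·b = 2.42
P₂O₅: 0.08·a + 0.45·b = 2.3
Solving simultaneously: a = 22, b = 1.2.

22.000 kg product A, 1.200 kg triple superphosphate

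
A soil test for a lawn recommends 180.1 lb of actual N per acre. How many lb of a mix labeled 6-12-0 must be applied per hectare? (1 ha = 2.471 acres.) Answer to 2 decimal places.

Product per acre = 180.1 / 6% = 3001.67 lb.
Convert to per hectare: 3001.67 × 2.471 = 7417.118 lb.

7417.12 lb of product per hectare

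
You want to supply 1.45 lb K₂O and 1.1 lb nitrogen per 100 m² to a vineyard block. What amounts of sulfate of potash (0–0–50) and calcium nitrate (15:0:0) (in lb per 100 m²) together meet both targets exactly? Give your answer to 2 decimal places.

Per-100 m² balance (a = sulfate of potash, b = calcium nitrate):
K₂O: 0.5·a + 0·b = 1.45
N: 0·a + 0.15·b = 1.1
Solving simultaneously: a = 2.9, b = 7.33333.

2.90 lb sulfate of potash, 7.33 lb calcium nitrate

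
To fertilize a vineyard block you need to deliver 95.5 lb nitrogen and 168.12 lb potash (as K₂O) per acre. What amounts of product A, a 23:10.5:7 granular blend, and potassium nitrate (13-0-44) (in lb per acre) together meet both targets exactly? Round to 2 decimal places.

218.94 lb product A, 347.26 lb potassium nitrate

With a, b = lb per acre of product A and potassium nitrate:
N: 0.23·a + 0.13·b = 95.5
K₂O: 0.07·a + 0.44·b = 168.12
Solving simultaneously: a = 218.9403, b = 347.2595.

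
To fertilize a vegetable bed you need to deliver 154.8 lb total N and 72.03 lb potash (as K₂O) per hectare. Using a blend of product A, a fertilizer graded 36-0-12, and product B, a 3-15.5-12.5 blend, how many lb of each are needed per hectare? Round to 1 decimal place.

415.2 lb product A, 177.7 lb product B

With a, b = lb per hectare of product A and product B:
N: 0.36·a + 0.03·b = 154.8
K₂O: 0.12·a + 0.125·b = 72.03
Eliminate a: (row1) − 0.36/0.12·(row2) → -0.345·b = -61.29, so b = 177.652.
Back-substitute: a = (154.8 − 0.03·177.652) / 0.36 = 415.196.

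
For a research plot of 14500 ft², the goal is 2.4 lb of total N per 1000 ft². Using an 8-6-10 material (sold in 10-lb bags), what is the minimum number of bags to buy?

44 bags

Product per 1000 ft² = 2.4 / 8% = 30 lb.
Total product = 30 × 14500 / 1000 = 435 lb.
Bags = ⌈435 / 10⌉ = 44.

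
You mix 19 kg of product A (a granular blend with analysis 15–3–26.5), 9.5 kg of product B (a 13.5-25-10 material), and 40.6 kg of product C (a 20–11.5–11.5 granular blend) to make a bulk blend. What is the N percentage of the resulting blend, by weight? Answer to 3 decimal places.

17.732% N

Total mass = 19 + 9.5 + 40.6 = 69.1 kg.
N mass = 15%×19 + 13.5%×9.5 + 20%×40.6 = 12.2525 kg.
% N = 12.2525 / 69.1 = 17.7315%.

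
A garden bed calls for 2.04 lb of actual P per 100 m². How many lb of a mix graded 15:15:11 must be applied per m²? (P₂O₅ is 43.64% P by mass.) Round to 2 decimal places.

As P₂O₅: 2.04 / 0.4364 = 4.67461 lb per 100 m².
Product per 100 m² = 4.67461 / 15% = 31.1641 lb.
Convert to per m²: 31.1641 × 0.01 = 0.311641 lb.

0.31 lb of product per sq m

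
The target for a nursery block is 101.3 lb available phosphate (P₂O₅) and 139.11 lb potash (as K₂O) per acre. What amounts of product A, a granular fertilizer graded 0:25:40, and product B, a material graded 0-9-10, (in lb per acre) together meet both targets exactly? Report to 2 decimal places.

With a, b = lb per acre of product A and product B:
P₂O₅: 0.25·a + 0.09·b = 101.3
K₂O: 0.4·a + 0.1·b = 139.11
Solving simultaneously: a = 217.264, b = 522.045.

217.26 lb product A, 522.05 lb product B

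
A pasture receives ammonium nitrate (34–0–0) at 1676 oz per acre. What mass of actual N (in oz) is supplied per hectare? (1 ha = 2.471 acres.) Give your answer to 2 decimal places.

1408.07 oz N per hectare

nitrogen per acre = 1676 × 34% = 569.84 oz.
Convert to per hectare: 569.84 × 2.471 = 1408.0746 oz.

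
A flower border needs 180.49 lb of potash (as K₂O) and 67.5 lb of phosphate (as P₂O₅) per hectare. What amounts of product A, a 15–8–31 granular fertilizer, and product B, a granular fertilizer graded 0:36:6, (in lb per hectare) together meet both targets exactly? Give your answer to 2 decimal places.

570.47 lb product A, 60.73 lb product B

With a, b = lb per hectare of product A and product B:
K₂O: 0.31·a + 0.06·b = 180.49
P₂O₅: 0.08·a + 0.36·b = 67.5
Eliminate b: (row1) − 0.06/0.36·(row2) → 0.296667·a = 169.24, so a = 570.472.
Then b = (67.5 − 0.08·570.472) / 0.36 = 60.7285.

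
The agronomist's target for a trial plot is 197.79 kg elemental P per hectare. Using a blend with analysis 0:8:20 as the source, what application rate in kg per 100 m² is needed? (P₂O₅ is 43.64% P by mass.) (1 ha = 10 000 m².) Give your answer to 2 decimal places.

As P₂O₅: 197.79 / 0.4364 = 453.231 kg per hectare.
Product per hectare = 453.231 / 8% = 5665.39 kg.
Convert to per 100 m²: 5665.39 × 0.01 = 56.6539 kg.

56.65 kg of product per hundred sq m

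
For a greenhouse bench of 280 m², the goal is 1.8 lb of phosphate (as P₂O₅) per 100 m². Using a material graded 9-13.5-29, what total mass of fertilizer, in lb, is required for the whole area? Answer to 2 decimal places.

Product per 100 m² = 1.8 / 13.5% = 13.3333 lb.
Total product = 13.3333 × 280 / 100 = 37.3333 lb.

37.33 lb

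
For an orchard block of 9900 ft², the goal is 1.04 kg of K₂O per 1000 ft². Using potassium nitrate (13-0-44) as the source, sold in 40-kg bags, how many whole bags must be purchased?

1 bags

Product per 1000 ft² = 1.04 / 44% = 2.36364 kg.
Total product = 2.36364 × 9900 / 1000 = 23.4 kg.
Bags = ⌈23.4 / 40⌉ = 1.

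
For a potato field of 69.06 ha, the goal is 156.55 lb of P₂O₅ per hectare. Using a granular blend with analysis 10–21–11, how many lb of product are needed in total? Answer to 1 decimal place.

Product per hectare = 156.55 / 21% = 745.476 lb.
Total product = 745.476 × 69.06 = 51482.59 lb.

51482.6 lb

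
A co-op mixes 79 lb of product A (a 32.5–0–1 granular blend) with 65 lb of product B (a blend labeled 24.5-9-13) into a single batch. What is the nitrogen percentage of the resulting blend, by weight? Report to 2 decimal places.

Total mass = 79 + 65 = 144 lb.
N mass = 32.5%×79 + 24.5%×65 = 41.6 lb.
% N = 41.6 / 144 = 28.8889%.

28.89% N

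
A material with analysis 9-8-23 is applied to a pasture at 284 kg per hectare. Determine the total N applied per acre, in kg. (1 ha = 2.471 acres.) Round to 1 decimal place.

10.3 kg N per acre

nitrogen per hectare = 284 × 9% = 25.56 kg.
Convert to per acre: 25.56 × 0.404694 = 10.344 kg.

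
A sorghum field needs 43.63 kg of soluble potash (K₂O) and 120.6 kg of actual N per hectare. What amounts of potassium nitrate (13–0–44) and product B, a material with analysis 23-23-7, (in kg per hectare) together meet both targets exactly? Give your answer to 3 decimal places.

17.295 kg potassium nitrate, 514.572 kg product B

Let a = kg of potassium nitrate, b = kg of product B (per hectare).
K₂O: 0.44·a + 0.07·b = 43.63
N: 0.13·a + 0.23·b = 120.6
From row1: a = (43.63 − 0.07·b) / 0.44.
Into row2: 0.13·(43.63 − 0.07·b)/0.44 + 0.23·b = 120.6 → b = 514.5722, a = 17.2953.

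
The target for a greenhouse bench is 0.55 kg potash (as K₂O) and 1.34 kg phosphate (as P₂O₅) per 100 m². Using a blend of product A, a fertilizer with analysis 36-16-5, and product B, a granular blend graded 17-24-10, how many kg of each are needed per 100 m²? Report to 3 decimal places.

With a, b = kg per 100 m² of product A and product B:
K₂O: 0.05·a + 0.1·b = 0.55
P₂O₅: 0.16·a + 0.24·b = 1.34
Eliminate b: (row1) − 0.1/0.24·(row2) → -0.0166667·a = -0.00833333, so a = 0.5.
Then b = (1.34 − 0.16·0.5) / 0.24 = 5.25.

0.500 kg product A, 5.250 kg product B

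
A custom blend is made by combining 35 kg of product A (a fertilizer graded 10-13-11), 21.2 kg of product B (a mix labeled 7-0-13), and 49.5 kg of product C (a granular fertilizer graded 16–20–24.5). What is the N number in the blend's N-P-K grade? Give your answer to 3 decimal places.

Total mass = 35 + 21.2 + 49.5 = 105.7 kg.
N mass = 10%×35 + 7%×21.2 + 16%×49.5 = 12.904 kg.
% N = 12.904 / 105.7 = 12.2081%.

12.208% N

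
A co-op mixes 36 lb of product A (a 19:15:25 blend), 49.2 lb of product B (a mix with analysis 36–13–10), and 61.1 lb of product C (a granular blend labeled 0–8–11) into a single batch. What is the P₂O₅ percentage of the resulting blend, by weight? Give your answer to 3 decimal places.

11.404% P₂O₅

Total mass = 36 + 49.2 + 61.1 = 146.3 lb.
P₂O₅ mass = 15%×36 + 13%×49.2 + 8%×61.1 = 16.684 lb.
% P₂O₅ = 16.684 / 146.3 = 11.40396%.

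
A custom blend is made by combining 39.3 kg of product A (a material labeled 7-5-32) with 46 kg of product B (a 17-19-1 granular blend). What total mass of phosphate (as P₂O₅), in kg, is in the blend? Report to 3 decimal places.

10.705 kg P₂O₅

P₂O₅ mass = 5%×39.3 + 19%×46 = 10.705 kg.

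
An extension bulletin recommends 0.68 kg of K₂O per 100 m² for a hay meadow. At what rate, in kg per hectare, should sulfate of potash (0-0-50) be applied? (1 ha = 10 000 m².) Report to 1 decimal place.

136.0 kg of product per hectare

Product per 100 m² = 0.68 / 50% = 1.36 kg.
Convert to per hectare: 1.36 × 100 = 136 kg.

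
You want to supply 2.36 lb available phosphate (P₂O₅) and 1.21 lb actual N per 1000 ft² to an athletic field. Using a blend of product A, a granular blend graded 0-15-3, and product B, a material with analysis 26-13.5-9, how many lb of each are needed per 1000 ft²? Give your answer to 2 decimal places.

11.54 lb product A, 4.65 lb product B

Let a = lb of product A, b = lb of product B (per 1000 ft²).
P₂O₅: 0.15·a + 0.135·b = 2.36
N: 0·a + 0.26·b = 1.21
Solving simultaneously: a = 11.5449, b = 4.65385.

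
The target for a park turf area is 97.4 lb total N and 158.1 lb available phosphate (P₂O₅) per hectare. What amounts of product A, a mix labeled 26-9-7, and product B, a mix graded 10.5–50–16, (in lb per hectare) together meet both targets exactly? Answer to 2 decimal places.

With a, b = lb per hectare of product A and product B:
N: 0.26·a + 0.105·b = 97.4
P₂O₅: 0.09·a + 0.5·b = 158.1
From row1: a = (97.4 − 0.105·b) / 0.26.
Into row2: 0.09·(97.4 − 0.105·b)/0.26 + 0.5·b = 158.1 → b = 268.2704, a = 266.275.

266.28 lb product A, 268.27 lb product B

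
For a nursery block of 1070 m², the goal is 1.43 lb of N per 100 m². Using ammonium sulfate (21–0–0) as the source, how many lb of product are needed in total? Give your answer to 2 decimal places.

72.86 lb

Product per 100 m² = 1.43 / 21% = 6.80952 lb.
Total product = 6.80952 × 1070 / 100 = 72.8619 lb.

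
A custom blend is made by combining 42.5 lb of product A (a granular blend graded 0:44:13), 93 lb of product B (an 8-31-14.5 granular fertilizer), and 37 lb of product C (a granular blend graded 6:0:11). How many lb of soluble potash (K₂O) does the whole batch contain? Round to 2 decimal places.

K₂O mass = 13%×42.5 + 14.5%×93 + 11%×37 = 23.08 lb.

23.08 lb K₂O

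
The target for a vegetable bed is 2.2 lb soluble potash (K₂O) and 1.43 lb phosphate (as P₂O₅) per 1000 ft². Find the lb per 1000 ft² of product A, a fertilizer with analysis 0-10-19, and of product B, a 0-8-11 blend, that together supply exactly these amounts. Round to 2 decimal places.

With a, b = lb per 1000 ft² of product A and product B:
K₂O: 0.19·a + 0.11·b = 2.2
P₂O₅: 0.1·a + 0.08·b = 1.43
From row1: a = (2.2 − 0.11·b) / 0.19.
Into row2: 0.1·(2.2 − 0.11·b)/0.19 + 0.08·b = 1.43 → b = 12.3095, a = 4.45238.

4.45 lb product A, 12.31 lb product B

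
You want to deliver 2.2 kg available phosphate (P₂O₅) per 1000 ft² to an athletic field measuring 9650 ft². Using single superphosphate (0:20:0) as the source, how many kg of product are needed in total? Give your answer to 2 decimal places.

Product per 1000 ft² = 2.2 / 20% = 11 kg.
Total product = 11 × 9650 / 1000 = 106.15 kg.

106.15 kg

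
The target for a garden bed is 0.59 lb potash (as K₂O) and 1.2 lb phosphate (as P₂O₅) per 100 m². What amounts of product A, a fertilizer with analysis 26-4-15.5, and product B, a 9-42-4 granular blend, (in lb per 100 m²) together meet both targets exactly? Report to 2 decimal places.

Let a = lb of product A, b = lb of product B (per 100 m²).
K₂O: 0.155·a + 0.04·b = 0.59
P₂O₅: 0.04·a + 0.42·b = 1.2
Eliminate a: (row1) − 0.155/0.04·(row2) → -1.5875·b = -4.06, so b = 2.55748.
Back-substitute: a = (0.59 − 0.04·2.55748) / 0.155 = 3.14646.

3.15 lb product A, 2.56 lb product B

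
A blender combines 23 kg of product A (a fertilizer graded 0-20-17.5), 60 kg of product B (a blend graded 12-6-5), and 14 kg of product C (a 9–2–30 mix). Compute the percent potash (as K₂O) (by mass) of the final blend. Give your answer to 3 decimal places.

11.572% K₂O

Total mass = 23 + 60 + 14 = 97 kg.
K₂O mass = 17.5%×23 + 5%×60 + 30%×14 = 11.225 kg.
% K₂O = 11.225 / 97 = 11.5722%.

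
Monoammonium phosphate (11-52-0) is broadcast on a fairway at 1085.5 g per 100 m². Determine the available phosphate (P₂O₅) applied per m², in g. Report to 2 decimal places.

P₂O₅ per 100 m² = 1085.5 × 52% = 564.46 g.
Convert to per m²: 564.46 × 0.01 = 5.6446 g.

5.64 g P₂O₅ per sq m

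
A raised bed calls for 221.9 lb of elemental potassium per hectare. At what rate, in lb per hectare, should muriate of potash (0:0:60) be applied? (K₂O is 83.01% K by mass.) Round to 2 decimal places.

445.53 lb of product per hectare

As K₂O: 221.9 / 0.8301 = 267.317 lb per hectare.
Product per hectare = 267.317 / 60% = 445.529 lb.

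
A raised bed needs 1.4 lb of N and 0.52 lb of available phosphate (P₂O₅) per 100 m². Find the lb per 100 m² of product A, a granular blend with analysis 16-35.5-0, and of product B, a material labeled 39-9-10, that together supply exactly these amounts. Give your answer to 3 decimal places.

0.619 lb product A, 3.336 lb product B

Per-100 m² balance (a = product A, b = product B):
N: 0.16·a + 0.39·b = 1.4
P₂O₅: 0.355·a + 0.09·b = 0.52
From row1: a = (1.4 − 0.39·b) / 0.16.
Into row2: 0.355·(1.4 − 0.39·b)/0.16 + 0.09·b = 0.52 → b = 3.33575, a = 0.619105.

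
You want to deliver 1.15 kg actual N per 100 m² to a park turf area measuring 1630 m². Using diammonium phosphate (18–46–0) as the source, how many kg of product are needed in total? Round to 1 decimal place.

Product per 100 m² = 1.15 / 18% = 6.38889 kg.
Total product = 6.38889 × 1630 / 100 = 104.139 kg.

104.1 kg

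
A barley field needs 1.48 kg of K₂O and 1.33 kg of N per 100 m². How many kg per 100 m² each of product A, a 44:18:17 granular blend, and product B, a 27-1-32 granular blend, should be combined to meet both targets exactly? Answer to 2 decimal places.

With a, b = kg per 100 m² of product A and product B:
K₂O: 0.17·a + 0.32·b = 1.48
N: 0.44·a + 0.27·b = 1.33
Solving simultaneously: a = 0.273973, b = 4.47945.

0.27 kg product A, 4.48 kg product B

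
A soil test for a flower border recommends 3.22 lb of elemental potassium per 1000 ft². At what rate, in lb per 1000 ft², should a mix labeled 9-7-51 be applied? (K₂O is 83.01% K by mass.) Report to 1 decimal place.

As K₂O: 3.22 / 0.8301 = 3.87905 lb per 1000 ft².
Product per 1000 ft² = 3.87905 / 51% = 7.60598 lb.

7.6 lb of product per thousand sq ft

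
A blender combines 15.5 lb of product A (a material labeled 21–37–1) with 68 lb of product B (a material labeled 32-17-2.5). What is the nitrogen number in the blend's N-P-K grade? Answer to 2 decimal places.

29.96% N

Total mass = 15.5 + 68 = 83.5 lb.
N mass = 21%×15.5 + 32%×68 = 25.015 lb.
% N = 25.015 / 83.5 = 29.9581%.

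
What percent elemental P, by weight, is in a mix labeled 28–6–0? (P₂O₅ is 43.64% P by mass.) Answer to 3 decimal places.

%P = 6 × 0.4364 = 2.6184%.

2.618% P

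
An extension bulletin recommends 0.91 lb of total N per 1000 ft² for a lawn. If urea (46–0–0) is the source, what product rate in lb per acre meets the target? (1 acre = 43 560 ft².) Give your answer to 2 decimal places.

86.17 lb of product per acre

Product per 1000 ft² = 0.91 / 46% = 1.97826 lb.
Convert to per acre: 1.97826 × 43.56 = 86.173 lb.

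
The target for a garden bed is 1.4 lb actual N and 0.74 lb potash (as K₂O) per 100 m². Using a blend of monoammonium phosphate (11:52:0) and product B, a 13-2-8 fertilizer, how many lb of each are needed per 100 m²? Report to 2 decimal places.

Let a = lb of monoammonium phosphate, b = lb of product B (per 100 m²).
N: 0.11·a + 0.13·b = 1.4
K₂O: 0·a + 0.08·b = 0.74
Solving simultaneously: a = 1.79545, b = 9.25.

1.80 lb monoammonium phosphate, 9.25 lb product B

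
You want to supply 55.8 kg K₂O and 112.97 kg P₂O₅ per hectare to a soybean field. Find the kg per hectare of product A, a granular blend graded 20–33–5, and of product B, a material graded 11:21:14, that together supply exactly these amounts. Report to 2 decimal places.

114.78 kg product A, 357.58 kg product B

Per-hectare balance (a = product A, b = product B):
K₂O: 0.05·a + 0.14·b = 55.8
P₂O₅: 0.33·a + 0.21·b = 112.97
Eliminate a: (row1) − 0.05/0.33·(row2) → 0.108182·b = 38.6833, so b = 357.577.
Back-substitute: a = (55.8 − 0.14·357.577) / 0.05 = 114.784.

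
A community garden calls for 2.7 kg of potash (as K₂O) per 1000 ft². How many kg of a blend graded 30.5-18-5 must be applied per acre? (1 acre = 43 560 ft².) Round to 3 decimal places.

2352.240 kg of product per acre

Product per 1000 ft² = 2.7 / 5% = 54 kg.
Convert to per acre: 54 × 43.56 = 2352.24 kg.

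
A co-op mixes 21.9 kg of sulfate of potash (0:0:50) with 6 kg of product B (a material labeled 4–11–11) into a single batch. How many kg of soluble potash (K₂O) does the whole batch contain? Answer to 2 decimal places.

K₂O mass = 50%×21.9 + 11%×6 = 11.61 kg.

11.61 kg K₂O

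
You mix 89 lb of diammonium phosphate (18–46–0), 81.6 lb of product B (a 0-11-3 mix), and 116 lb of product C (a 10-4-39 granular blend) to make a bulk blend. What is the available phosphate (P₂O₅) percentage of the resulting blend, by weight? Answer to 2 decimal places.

19.04% P₂O₅

Total mass = 89 + 81.6 + 116 = 286.6 lb.
P₂O₅ mass = 46%×89 + 11%×81.6 + 4%×116 = 54.556 lb.
% P₂O₅ = 54.556 / 286.6 = 19.0356%.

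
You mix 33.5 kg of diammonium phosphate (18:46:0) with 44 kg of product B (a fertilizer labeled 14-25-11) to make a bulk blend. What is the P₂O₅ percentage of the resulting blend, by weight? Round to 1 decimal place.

34.1% P₂O₅

Total mass = 33.5 + 44 = 77.5 kg.
P₂O₅ mass = 46%×33.5 + 25%×44 = 26.41 kg.
% P₂O₅ = 26.41 / 77.5 = 34.0774%.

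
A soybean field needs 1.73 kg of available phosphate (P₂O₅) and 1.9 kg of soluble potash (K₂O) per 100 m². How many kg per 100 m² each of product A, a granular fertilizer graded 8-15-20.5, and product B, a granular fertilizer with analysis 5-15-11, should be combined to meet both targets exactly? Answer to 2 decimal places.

6.65 kg product A, 4.89 kg product B

Let a = kg of product A, b = kg of product B (per 100 m²).
P₂O₅: 0.15·a + 0.15·b = 1.73
K₂O: 0.205·a + 0.11·b = 1.9
Eliminate b: (row1) − 0.15/0.11·(row2) → -0.129545·a = -0.860909, so a = 6.64561.
Then b = (1.9 − 0.205·6.64561) / 0.11 = 4.88772.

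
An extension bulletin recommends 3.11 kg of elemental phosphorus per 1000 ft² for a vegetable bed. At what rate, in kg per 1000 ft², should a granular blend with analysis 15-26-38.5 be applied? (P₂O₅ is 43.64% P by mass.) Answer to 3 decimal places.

27.410 kg of product per thousand sq ft

As P₂O₅: 3.11 / 0.4364 = 7.12649 kg per 1000 ft².
Product per 1000 ft² = 7.12649 / 26% = 27.4096 kg.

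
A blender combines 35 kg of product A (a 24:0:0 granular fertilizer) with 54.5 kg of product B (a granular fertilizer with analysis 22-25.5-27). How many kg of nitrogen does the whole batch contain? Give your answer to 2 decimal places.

N mass = 24%×35 + 22%×54.5 = 20.39 kg.

20.39 kg N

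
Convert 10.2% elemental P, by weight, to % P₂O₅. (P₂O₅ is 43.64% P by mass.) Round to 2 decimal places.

%P₂O₅ = 10.2 / 0.4364 = 23.3731%.

23.37% P₂O₅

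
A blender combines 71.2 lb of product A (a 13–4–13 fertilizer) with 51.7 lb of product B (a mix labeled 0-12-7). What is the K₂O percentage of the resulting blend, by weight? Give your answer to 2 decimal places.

10.48% K₂O

Total mass = 71.2 + 51.7 = 122.9 lb.
K₂O mass = 13%×71.2 + 7%×51.7 = 12.875 lb.
% K₂O = 12.875 / 122.9 = 10.476%.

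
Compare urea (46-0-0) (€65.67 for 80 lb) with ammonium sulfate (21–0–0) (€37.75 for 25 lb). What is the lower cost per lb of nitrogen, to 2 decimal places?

€1.78 per lb N (urea)

urea: N per bag = 80 × 46% = 36.8 lb; cost = 65.67 / 36.8 = €1.7845/lb N.
ammonium sulfate: N per bag = 25 × 21% = 5.25 lb; cost = 37.75 / 5.25 = €7.1905/lb N.
urea is cheaper.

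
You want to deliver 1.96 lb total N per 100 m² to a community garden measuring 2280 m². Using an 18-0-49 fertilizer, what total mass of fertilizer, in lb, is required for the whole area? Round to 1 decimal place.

Product per 100 m² = 1.96 / 18% = 10.8889 lb.
Total product = 10.8889 × 2280 / 100 = 248.267 lb.

248.3 lb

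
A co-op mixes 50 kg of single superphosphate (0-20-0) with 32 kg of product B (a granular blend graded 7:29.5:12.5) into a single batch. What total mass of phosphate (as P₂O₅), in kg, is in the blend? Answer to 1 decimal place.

P₂O₅ mass = 20%×50 + 29.5%×32 = 19.44 kg.

19.4 kg P₂O₅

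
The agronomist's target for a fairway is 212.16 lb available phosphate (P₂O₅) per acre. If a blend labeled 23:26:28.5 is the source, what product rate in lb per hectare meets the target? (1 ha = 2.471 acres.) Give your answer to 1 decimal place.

Product per acre = 212.16 / 26% = 816 lb.
Convert to per hectare: 816 × 2.471 = 2016.34 lb.

2016.3 lb of product per hectare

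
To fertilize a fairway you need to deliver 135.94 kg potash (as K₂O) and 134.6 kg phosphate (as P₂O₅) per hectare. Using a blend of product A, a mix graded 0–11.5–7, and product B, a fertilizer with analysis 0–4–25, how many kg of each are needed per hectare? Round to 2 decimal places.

Per-hectare balance (a = product A, b = product B):
K₂O: 0.07·a + 0.25·b = 135.94
P₂O₅: 0.115·a + 0.04·b = 134.6
Solving simultaneously: a = 1087.183, b = 239.349.

1087.18 kg product A, 239.35 kg product B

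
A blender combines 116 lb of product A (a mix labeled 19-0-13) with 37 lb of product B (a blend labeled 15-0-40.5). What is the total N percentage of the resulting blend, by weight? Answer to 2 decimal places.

18.03% N

Total mass = 116 + 37 = 153 lb.
N mass = 19%×116 + 15%×37 = 27.59 lb.
% N = 27.59 / 153 = 18.0327%.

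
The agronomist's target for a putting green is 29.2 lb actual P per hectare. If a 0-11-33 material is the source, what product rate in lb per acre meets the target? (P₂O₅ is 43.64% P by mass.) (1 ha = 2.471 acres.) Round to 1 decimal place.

As P₂O₅: 29.2 / 0.4364 = 66.9111 lb per hectare.
Product per hectare = 66.9111 / 11% = 608.283 lb.
Convert to per acre: 608.283 × 0.404694 = 246.169 lb.

246.2 lb of product per acre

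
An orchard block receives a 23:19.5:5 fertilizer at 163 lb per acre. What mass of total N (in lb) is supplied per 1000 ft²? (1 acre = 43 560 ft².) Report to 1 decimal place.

0.9 lb N per thousand sq ft

nitrogen per acre = 163 × 23% = 37.49 lb.
Convert to per 1000 ft²: 37.49 × 0.0229568 = 0.860652 lb.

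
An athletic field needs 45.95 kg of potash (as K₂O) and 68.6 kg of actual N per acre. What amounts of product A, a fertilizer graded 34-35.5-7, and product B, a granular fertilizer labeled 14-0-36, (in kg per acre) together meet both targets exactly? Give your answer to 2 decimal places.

162.19 kg product A, 96.10 kg product B

Let a = kg of product A, b = kg of product B (per acre).
K₂O: 0.07·a + 0.36·b = 45.95
N: 0.34·a + 0.14·b = 68.6
Solving simultaneously: a = 162.194, b = 96.1012.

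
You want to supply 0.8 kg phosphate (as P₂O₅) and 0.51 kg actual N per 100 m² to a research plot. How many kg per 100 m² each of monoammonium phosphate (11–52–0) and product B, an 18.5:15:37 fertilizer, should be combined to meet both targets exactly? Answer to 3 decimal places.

Let a = kg of monoammonium phosphate, b = kg of product B (per 100 m²).
P₂O₅: 0.52·a + 0.15·b = 0.8
N: 0.11·a + 0.185·b = 0.51
Eliminate a: (row1) − 0.52/0.11·(row2) → -0.724545·b = -1.61091, so b = 2.22334.
Back-substitute: a = (0.8 − 0.15·2.22334) / 0.52 = 0.897114.

0.897 kg monoammonium phosphate, 2.223 kg product B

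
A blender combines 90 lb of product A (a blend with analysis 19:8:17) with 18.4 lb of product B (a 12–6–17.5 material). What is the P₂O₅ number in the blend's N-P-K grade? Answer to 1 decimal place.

7.7% P₂O₅

Total mass = 90 + 18.4 = 108.4 lb.
P₂O₅ mass = 8%×90 + 6%×18.4 = 8.304 lb.
% P₂O₅ = 8.304 / 108.4 = 7.66052%.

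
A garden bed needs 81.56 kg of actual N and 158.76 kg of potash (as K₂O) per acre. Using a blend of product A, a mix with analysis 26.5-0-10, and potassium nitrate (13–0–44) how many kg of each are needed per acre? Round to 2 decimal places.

147.18 kg product A, 327.37 kg potassium nitrate

Let a = kg of product A, b = kg of potassium nitrate (per acre).
N: 0.265·a + 0.13·b = 81.56
K₂O: 0.1·a + 0.44·b = 158.76
Solving simultaneously: a = 147.178, b = 327.369.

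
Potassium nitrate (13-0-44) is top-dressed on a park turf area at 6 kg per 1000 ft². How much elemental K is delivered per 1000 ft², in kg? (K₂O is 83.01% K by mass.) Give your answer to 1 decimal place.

K₂O per 1000 ft² = 6 × 44% = 2.64 kg.
Elemental K = 2.64 × 0.8301 = 2.19146 kg per 1000 ft².

2.2 kg K per thousand sq ft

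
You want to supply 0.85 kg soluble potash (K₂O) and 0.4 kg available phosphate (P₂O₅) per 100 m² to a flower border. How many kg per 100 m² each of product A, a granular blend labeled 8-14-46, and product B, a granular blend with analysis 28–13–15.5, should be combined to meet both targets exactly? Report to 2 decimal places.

Let a = kg of product A, b = kg of product B (per 100 m²).
K₂O: 0.46·a + 0.155·b = 0.85
P₂O₅: 0.14·a + 0.13·b = 0.4
Solving simultaneously: a = 1.27297, b = 1.70604.

1.27 kg product A, 1.71 kg product B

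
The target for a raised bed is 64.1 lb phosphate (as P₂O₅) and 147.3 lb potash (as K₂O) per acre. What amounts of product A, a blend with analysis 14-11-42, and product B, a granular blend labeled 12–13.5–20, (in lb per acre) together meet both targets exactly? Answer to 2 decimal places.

Per-acre balance (a = product A, b = product B):
P₂O₅: 0.11·a + 0.135·b = 64.1
K₂O: 0.42·a + 0.2·b = 147.3
Eliminate a: (row1) − 0.11/0.42·(row2) → 0.082619·b = 25.5214, so b = 308.9049.
Back-substitute: a = (64.1 − 0.135·308.9049) / 0.11 = 203.617.

203.62 lb product A, 308.90 lb product B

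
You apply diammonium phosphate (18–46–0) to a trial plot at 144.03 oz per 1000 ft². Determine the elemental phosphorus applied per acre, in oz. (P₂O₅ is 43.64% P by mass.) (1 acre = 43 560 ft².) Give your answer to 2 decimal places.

1259.46 oz P per acre

P₂O₅ per 1000 ft² = 144.03 × 46% = 66.2538 oz.
Elemental P = 66.2538 × 0.4364 = 28.9132 oz per 1000 ft².
Convert to per acre: 28.9132 × 43.56 = 1259.457 oz.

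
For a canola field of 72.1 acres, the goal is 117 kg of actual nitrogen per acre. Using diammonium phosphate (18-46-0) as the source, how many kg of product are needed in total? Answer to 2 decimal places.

46865.00 kg

Product per acre = 117 / 18% = 650 kg.
Total product = 650 × 72.1 = 46865 kg.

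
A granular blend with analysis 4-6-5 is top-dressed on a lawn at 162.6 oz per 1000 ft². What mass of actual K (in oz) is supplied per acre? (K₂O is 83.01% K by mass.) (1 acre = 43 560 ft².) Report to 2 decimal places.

K₂O per 1000 ft² = 162.6 × 5% = 8.13 oz.
Elemental K = 8.13 × 0.8301 = 6.74871 oz per 1000 ft².
Convert to per acre: 6.74871 × 43.56 = 293.974 oz.

293.97 oz K per acre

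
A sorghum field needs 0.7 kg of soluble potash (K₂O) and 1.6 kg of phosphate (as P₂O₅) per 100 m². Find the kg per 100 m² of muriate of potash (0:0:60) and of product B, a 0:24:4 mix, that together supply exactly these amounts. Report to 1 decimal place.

Let a = kg of muriate of potash, b = kg of product B (per 100 m²).
K₂O: 0.6·a + 0.04·b = 0.7
P₂O₅: 0·a + 0.24·b = 1.6
Solving simultaneously: a = 0.722222, b = 6.66667.

0.7 kg muriate of potash, 6.7 kg product B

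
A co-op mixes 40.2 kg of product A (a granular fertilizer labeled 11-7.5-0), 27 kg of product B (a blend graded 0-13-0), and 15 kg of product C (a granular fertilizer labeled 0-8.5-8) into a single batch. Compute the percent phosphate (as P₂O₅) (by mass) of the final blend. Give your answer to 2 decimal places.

9.49% P₂O₅

Total mass = 40.2 + 27 + 15 = 82.2 kg.
P₂O₅ mass = 7.5%×40.2 + 13%×27 + 8.5%×15 = 7.8 kg.
% P₂O₅ = 7.8 / 82.2 = 9.48905%.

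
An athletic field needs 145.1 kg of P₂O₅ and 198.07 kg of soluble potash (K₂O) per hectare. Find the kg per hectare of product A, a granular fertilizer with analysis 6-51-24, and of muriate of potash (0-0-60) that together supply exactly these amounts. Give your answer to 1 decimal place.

Let a = kg of product A, b = kg of muriate of potash (per hectare).
P₂O₅: 0.51·a + 0·b = 145.1
K₂O: 0.24·a + 0.6·b = 198.07
From row1: a = (145.1 − 0·b) / 0.51.
Into row2: 0.24·(145.1 − 0·b)/0.51 + 0.6·b = 198.07 → b = 216.313, a = 284.51.

284.5 kg product A, 216.3 kg muriate of potash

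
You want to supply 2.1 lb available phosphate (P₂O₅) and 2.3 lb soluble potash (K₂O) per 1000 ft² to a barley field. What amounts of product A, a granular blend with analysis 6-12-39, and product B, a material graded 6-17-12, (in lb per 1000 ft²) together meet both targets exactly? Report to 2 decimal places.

2.68 lb product A, 10.46 lb product B

Per-1000 ft² balance (a = product A, b = product B):
P₂O₅: 0.12·a + 0.17·b = 2.1
K₂O: 0.39·a + 0.12·b = 2.3
Eliminate b: (row1) − 0.17/0.12·(row2) → -0.4325·a = -1.15833, so a = 2.67823.
Then b = (2.3 − 0.39·2.67823) / 0.12 = 10.4624.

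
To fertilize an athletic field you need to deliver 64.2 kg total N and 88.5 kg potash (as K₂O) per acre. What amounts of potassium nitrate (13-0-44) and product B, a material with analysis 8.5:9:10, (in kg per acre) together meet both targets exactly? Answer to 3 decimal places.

45.184 kg potassium nitrate, 686.189 kg product B

Let a = kg of potassium nitrate, b = kg of product B (per acre).
N: 0.13·a + 0.085·b = 64.2
K₂O: 0.44·a + 0.1·b = 88.5
From row1: a = (64.2 − 0.085·b) / 0.13.
Into row2: 0.44·(64.2 − 0.085·b)/0.13 + 0.1·b = 88.5 → b = 686.1885, a = 45.1844.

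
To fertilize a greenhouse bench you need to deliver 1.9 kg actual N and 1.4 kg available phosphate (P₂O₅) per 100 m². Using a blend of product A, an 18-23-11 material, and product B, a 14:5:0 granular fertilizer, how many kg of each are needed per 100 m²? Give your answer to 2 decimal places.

4.35 kg product A, 7.97 kg product B

With a, b = kg per 100 m² of product A and product B:
N: 0.18·a + 0.14·b = 1.9
P₂O₅: 0.23·a + 0.05·b = 1.4
Solving simultaneously: a = 4.35345, b = 7.97414.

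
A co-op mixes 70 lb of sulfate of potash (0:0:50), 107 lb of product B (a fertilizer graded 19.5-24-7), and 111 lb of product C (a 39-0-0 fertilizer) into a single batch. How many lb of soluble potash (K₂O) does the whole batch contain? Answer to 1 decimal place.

K₂O mass = 50%×70 + 7%×107 + 0%×111 = 42.49 lb.

42.5 lb K₂O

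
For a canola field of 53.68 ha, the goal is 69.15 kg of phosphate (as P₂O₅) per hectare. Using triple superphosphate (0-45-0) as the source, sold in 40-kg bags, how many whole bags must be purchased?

207 bags

Product per hectare = 69.15 / 45% = 153.667 kg.
Total product = 153.667 × 53.68 = 8248.83 kg.
Bags = ⌈8248.83 / 40⌉ = 207.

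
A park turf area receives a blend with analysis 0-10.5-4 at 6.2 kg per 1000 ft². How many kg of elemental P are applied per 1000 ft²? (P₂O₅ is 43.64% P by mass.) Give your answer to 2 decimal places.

P₂O₅ per 1000 ft² = 6.2 × 10.5% = 0.651 kg.
Elemental P = 0.651 × 0.4364 = 0.284096 kg per 1000 ft².

0.28 kg P per thousand sq ft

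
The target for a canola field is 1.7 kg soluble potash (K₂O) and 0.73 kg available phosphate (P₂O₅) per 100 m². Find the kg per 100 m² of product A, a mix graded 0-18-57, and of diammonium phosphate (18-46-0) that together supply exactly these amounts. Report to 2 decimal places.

Per-100 m² balance (a = product A, b = diammonium phosphate):
K₂O: 0.57·a + 0·b = 1.7
P₂O₅: 0.18·a + 0.46·b = 0.73
Solving simultaneously: a = 2.98246, b = 0.419908.

2.98 kg product A, 0.42 kg diammonium phosphate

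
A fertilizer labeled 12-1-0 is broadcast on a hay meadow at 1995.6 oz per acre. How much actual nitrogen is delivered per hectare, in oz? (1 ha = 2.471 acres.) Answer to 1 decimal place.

nitrogen per acre = 1995.6 × 12% = 239.472 oz.
Convert to per hectare: 239.472 × 2.471 = 591.735 oz.

591.7 oz N per hectare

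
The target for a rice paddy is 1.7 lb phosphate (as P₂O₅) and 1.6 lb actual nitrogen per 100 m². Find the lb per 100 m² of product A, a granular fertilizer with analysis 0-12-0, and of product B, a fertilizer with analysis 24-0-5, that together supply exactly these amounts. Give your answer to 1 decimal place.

14.2 lb product A, 6.7 lb product B

Per-100 m² balance (a = product A, b = product B):
P₂O₅: 0.12·a + 0·b = 1.7
N: 0·a + 0.24·b = 1.6
Solving simultaneously: a = 14.1667, b = 6.66667.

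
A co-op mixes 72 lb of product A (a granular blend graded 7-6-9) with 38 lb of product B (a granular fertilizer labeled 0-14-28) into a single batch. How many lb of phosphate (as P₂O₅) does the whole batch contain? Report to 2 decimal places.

P₂O₅ mass = 6%×72 + 14%×38 = 9.64 lb.

9.64 lb P₂O₅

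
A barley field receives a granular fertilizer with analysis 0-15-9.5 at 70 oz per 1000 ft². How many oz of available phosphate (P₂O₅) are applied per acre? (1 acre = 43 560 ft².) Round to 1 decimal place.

P₂O₅ per 1000 ft² = 70 × 15% = 10.5 oz.
Convert to per acre: 10.5 × 43.56 = 457.38 oz.

457.4 oz P₂O₅ per acre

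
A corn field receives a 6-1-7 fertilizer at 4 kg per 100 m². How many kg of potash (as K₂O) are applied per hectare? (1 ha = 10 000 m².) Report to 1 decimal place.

K₂O per 100 m² = 4 × 7% = 0.28 kg.
Convert to per hectare: 0.28 × 100 = 28 kg.

28.0 kg K₂O per hectare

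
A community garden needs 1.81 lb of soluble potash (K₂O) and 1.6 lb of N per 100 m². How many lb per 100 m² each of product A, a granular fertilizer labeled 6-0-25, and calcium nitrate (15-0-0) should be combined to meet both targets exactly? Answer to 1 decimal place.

With a, b = lb per 100 m² of product A and calcium nitrate:
K₂O: 0.25·a + 0·b = 1.81
N: 0.06·a + 0.15·b = 1.6
Eliminate a: (row1) − 0.25/0.06·(row2) → -0.625·b = -4.85667, so b = 7.77067.
Back-substitute: a = (1.81 − 0·7.77067) / 0.25 = 7.24.

7.2 lb product A, 7.8 lb calcium nitrate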